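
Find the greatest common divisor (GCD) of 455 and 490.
35

Using the Euclidean algorithm:
455 = 0 × 490 + 455
490 = 1 × 455 + 35
455 = 13 × 35 + 0

GCD(455, 490) = 35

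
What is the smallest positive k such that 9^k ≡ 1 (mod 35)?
Powers of 9 mod 35: 9^1≡9, 9^2≡11, 9^3≡29, 9^4≡16, 9^5≡4, 9^6≡1. Order = 6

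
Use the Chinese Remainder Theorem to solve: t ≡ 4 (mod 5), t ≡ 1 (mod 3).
M = 5 × 3 = 15. M₁ = 3, y₁ ≡ 2 (mod 5). M₂ = 5, y₂ ≡ 2 (mod 3). t = 4×3×2 + 1×5×2 ≡ 4 (mod 15)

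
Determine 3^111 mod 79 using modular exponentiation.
Using Fermat: 3^{78} ≡ 1 (mod 79). 111 ≡ 33 (mod 78). So 3^{111} ≡ 3^{33} ≡ 57 (mod 79)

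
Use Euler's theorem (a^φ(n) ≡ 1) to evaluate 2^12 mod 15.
By Euler: 2^{8} ≡ 1 (mod 15) since gcd(2, 15) = 1. 12 = 1×8 + 4. So 2^{12} ≡ 2^{4} ≡ 1 (mod 15)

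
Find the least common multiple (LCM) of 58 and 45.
2610

First find GCD(58, 45) using the Euclidean algorithm:
58 = 1 × 45 + 13
45 = 3 × 13 + 6
13 = 2 × 6 + 1
6 = 6 × 1 + 0
GCD(58, 45) = 1

LCM formula: LCM(a, b) = (a × b) / GCD(a, b)
LCM(58, 45) = (58 × 45) / 1
LCM(58, 45) = 2610 / 1
LCM(58, 45) = 2610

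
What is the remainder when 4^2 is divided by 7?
2 = 2 (binary 10). Repeated squaring mod 7: 4^1 ≡ 4; 4^2 ≡ 4² = 16 ≡ 2. So 4^2 ≡ 2 (mod 7).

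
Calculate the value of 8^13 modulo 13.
Using Fermat: 8^{12} ≡ 1 (mod 13). 13 ≡ 1 (mod 12). So 8^{13} ≡ 8^{1} ≡ 8 (mod 13)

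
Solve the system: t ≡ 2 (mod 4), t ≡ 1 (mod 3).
M = 4 × 3 = 12. M₁ = 3, y₁ ≡ 3 (mod 4). M₂ = 4, y₂ ≡ 1 (mod 3). t = 2×3×3 + 1×4×1 ≡ 10 (mod 12)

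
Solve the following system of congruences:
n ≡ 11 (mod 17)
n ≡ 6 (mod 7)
62

Using the Chinese Remainder Theorem:
M = product of moduli = 119
For equation 1: M_1 = 7, 7 ≡ 7 (mod 17), inverse of 7 mod 17 is 5 (check: 7 × 5 = 35 ≡ 1 (mod 17))
For equation 2: M_2 = 17, 17 ≡ 3 (mod 7), inverse of 17 mod 7 is 5 (check: 3 × 5 = 15 ≡ 1 (mod 7))
Combine: n ≡ Σ r_i×M_i×(M_i⁻¹ mod m_i) = 11×7×5 + 6×17×5 = 385 + 510 = 895
895 mod 119 = 62
n ≡ 62 (mod 119)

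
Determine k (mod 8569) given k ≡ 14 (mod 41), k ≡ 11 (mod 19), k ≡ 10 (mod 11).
6984

Using the Chinese Remainder Theorem:
M = product of moduli = 8569
For equation 1: M_1 = 209, 209 ≡ 4 (mod 41), inverse of 209 mod 41 is 31 (check: 4 × 31 = 124 ≡ 1 (mod 41))
For equation 2: M_2 = 451, 451 ≡ 14 (mod 19), inverse of 451 mod 19 is 15 (check: 14 × 15 = 210 ≡ 1 (mod 19))
For equation 3: M_3 = 779, 779 ≡ 9 (mod 11), inverse of 779 mod 11 is 5 (check: 9 × 5 = 45 ≡ 1 (mod 11))
Combine: k ≡ Σ r_i×M_i×(M_i⁻¹ mod m_i) = 14×209×31 + 11×451×15 + 10×779×5 = 90706 + 74415 + 38950 = 204071
204071 mod 8569 = 6984
k ≡ 6984 (mod 8569)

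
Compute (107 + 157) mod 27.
21

(107 + 157) = 264
264 mod 27 = 21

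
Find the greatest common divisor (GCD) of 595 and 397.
1

Using the Euclidean algorithm:
595 = 1 × 397 + 198
397 = 2 × 198 + 1
198 = 198 × 1 + 0

GCD(595, 397) = 1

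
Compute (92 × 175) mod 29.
5

(92 × 175) = 16100
16100 mod 29 = 5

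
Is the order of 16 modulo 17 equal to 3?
No, the actual order is 2, not 3.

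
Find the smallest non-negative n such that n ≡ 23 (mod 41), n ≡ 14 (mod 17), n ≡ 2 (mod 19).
11421

Using the Chinese Remainder Theorem:
M = product of moduli = 13243
For equation 1: M_1 = 323, 323 ≡ 36 (mod 41), inverse of 323 mod 41 is 8 (check: 36 × 8 = 288 ≡ 1 (mod 41))
For equation 2: M_2 = 779, 779 ≡ 14 (mod 17), inverse of 779 mod 17 is 11 (check: 14 × 11 = 154 ≡ 1 (mod 17))
For equation 3: M_3 = 697, 697 ≡ 13 (mod 19), inverse of 697 mod 19 is 3 (check: 13 × 3 = 39 ≡ 1 (mod 19))
Combine: n ≡ Σ r_i×M_i×(M_i⁻¹ mod m_i) = 23×323×8 + 14×779×11 + 2×697×3 = 59432 + 119966 + 4182 = 183580
183580 mod 13243 = 11421
n ≡ 11421 (mod 13243)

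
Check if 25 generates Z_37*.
p - 1 = 36 has prime divisors 2, 3. Check 25^(36/q) mod 37 for each: 25^(36/2) = 25^18 ≡ 1, 25^(36/3) = 25^12 ≡ 26 (mod 37). Since 25^18 ≡ 1 (mod 37), the order of 25 divides 18 (in fact the order is 18) ≠ 36, so it is not a primitive root.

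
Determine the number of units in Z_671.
600

Prime factorization: 671 = 11 × 61
Using the formula φ(n) = n × Π(1 - 1/p) for each prime factor p:
φ(671) = 671 × (1 - 1/11) × (1 - 1/61)
φ(671) = 600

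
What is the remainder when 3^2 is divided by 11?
2 = 2 (binary 10). Repeated squaring mod 11: 3^1 ≡ 3; 3^2 ≡ 3² = 9 ≡ 9. So 3^2 ≡ 9 (mod 11).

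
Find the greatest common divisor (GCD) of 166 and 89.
1

Using the Euclidean algorithm:
166 = 1 × 89 + 77
89 = 1 × 77 + 12
77 = 6 × 12 + 5
12 = 2 × 5 + 2
5 = 2 × 2 + 1
2 = 2 × 1 + 0

GCD(166, 89) = 1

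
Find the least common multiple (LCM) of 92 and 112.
2576

First find GCD(92, 112) using the Euclidean algorithm:
92 = 0 × 112 + 92
112 = 1 × 92 + 20
92 = 4 × 20 + 12
20 = 1 × 12 + 8
12 = 1 × 8 + 4
8 = 2 × 4 + 0
GCD(92, 112) = 4

LCM formula: LCM(a, b) = (a × b) / GCD(a, b)
LCM(92, 112) = (92 × 112) / 4
LCM(92, 112) = 10304 / 4
LCM(92, 112) = 2576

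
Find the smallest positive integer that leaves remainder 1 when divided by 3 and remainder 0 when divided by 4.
M = 3 × 4 = 12. M₁ = 4, y₁ ≡ 1 (mod 3). M₂ = 3, y₂ ≡ 3 (mod 4). t = 1×4×1 + 0×3×3 ≡ 4 (mod 12). The smallest positive such number is 4.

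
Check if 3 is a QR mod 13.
By Euler's criterion: 3^{6} ≡ 1 (mod 13). Since this equals 1, 3 is a QR.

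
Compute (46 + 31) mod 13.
12

(46 + 31) = 77
77 mod 13 = 12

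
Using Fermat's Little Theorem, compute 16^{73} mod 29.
7

By Fermat's Little Theorem, a^(p-1) ≡ 1 (mod p) for prime p and gcd(a, p) = 1
Here p = 29, so 16^28 ≡ 1 (mod 29)
We can reduce the exponent: 73 mod 28 = 17
So 16^73 ≡ 16^17 (mod 29)
Computing: 16^17 mod 29 = 7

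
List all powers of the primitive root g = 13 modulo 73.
g^1, g^2, ..., g^{72} mod 73: {13, 23, 7, 18, 15, 49, 53, 32, 51, 6, 5, 65, 42, 35, 17, 2, 26, 46, 14, 36, 30, 25, 33, 64, 29, 12, 10, 57, 11, 70, 34, 4, 52, 19, 28, 72, 60, 50, 66, 55, 58, 24, 20, 41, 22, 67, 68, 8, 31, 38, 56, 71, 47, 27, 59, 37, 43, 48, 40, 9, 44, 61, 63, 16, 62, 3, 39, 69, 21, 54, 45, 1}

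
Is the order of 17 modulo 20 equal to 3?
No, the actual order is 4, not 3.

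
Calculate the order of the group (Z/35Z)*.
24

Prime factorization: 35 = 5 × 7
Using the formula φ(n) = n × Π(1 - 1/p) for each prime factor p:
φ(35) = 35 × (1 - 1/5) × (1 - 1/7)
φ(35) = 24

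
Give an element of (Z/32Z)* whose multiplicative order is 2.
15 has order 2 mod 32 since 15^{2} ≡ 1 (mod 32) and no smaller power works.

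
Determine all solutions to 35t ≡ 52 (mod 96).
92

Since gcd(35, 96) = 1 divides 52, a solution exists.
Multiply both sides by the inverse of 35 mod 96:
  35^(-1) mod 96 = 11
  x ≡ 11 × 52 ≡ 572 ≡ 92 (mod 96)
Verification: 35 × 92 = 3220 = 33 × 96 + 52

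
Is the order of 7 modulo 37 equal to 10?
No, the actual order is 9, not 10.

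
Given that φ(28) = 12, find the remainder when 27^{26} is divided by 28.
By Euler: 27^{12} ≡ 1 (mod 28) since gcd(27, 28) = 1. 26 = 2×12 + 2. So 27^{26} ≡ 27^{2} ≡ 1 (mod 28)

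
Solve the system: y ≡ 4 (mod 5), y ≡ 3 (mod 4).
M = 5 × 4 = 20. M₁ = 4, y₁ ≡ 4 (mod 5). M₂ = 5, y₂ ≡ 1 (mod 4). y = 4×4×4 + 3×5×1 ≡ 19 (mod 20)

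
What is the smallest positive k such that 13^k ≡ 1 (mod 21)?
Powers of 13 mod 21: 13^1≡13, 13^2≡1. Order = 2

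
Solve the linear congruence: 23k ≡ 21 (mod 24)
3

Since gcd(23, 24) = 1 divides 21, a solution exists.
Multiply both sides by the inverse of 23 mod 24:
  23^(-1) mod 24 = 23
  x ≡ 23 × 21 ≡ 483 ≡ 3 (mod 24)
Verification: 23 × 3 = 69 = 2 × 24 + 21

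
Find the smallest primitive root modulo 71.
p - 1 = 70 has prime divisors 2, 5, 7. h is a primitive root mod 71 iff h^(70/q) ≢ 1 (mod 71) for each such q.
h = 2: 2^35 ≡ 1, 2^14 ≡ 54, 2^10 ≡ 30 (mod 71); 2^35 ≡ 1, so not a primitive root.
h = 3: 3^35 ≡ 1, 3^14 ≡ 54, 3^10 ≡ 48 (mod 71); 3^35 ≡ 1, so not a primitive root.
h = 4: 4^35 ≡ 1, 4^14 ≡ 5, 4^10 ≡ 48 (mod 71); 4^35 ≡ 1, so not a primitive root.
h = 5: 5^35 ≡ 1, 5^14 ≡ 57, 5^10 ≡ 1 (mod 71); 5^35 ≡ 1, so not a primitive root.
h = 6: 6^35 ≡ 1, 6^14 ≡ 5, 6^10 ≡ 20 (mod 71); 6^35 ≡ 1, so not a primitive root.
h = 7: 7^35 ≡ 70, 7^14 ≡ 54, 7^10 ≡ 45 (mod 71); none is 1, so 7 has order 70 and is a primitive root.
The smallest primitive root mod 71 is g = 7.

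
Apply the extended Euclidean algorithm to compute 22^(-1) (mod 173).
Extended GCD: 22(-55) + 173(7) = 1. So 22^(-1) ≡ 118 ≡ 118 (mod 173). Verify: 22 × 118 = 2596 ≡ 1 (mod 173)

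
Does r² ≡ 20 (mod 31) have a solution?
By Euler's criterion: 20^{15} ≡ 1 (mod 31). Since this equals 1, 20 is a QR.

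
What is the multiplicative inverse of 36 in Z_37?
36^(-1) ≡ 36 (mod 37). Verification: 36 × 36 = 1296 ≡ 1 (mod 37)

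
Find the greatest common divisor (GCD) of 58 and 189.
1

Using the Euclidean algorithm:
58 = 0 × 189 + 58
189 = 3 × 58 + 15
58 = 3 × 15 + 13
15 = 1 × 13 + 2
13 = 6 × 2 + 1
2 = 2 × 1 + 0

GCD(58, 189) = 1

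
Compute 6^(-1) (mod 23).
4

Using Extended Euclidean Algorithm:
gcd(6, 23) = 1
Bezout coefficients: 6 × 4 + 23 × -1 = 1
So 6 × 4 ≡ 1 (mod 23)
The inverse is 4 mod 23 = 4
Verification: 6 × 4 = 24 = 1 × 23 + 1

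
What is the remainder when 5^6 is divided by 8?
6 = 4 + 2 (binary 110). Repeated squaring mod 8: 5^1 ≡ 5; 5^2 ≡ 5² = 25 ≡ 1; 5^4 ≡ 1² = 1 ≡ 1. Multiply: 5^6 = 5^4 × 5^2 ≡ 1 × 1 (mod 8): 1 × 1 = 1 ≡ 1. So 5^6 ≡ 1 (mod 8).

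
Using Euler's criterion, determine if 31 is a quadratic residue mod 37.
By Euler's criterion: 31^{18} ≡ 36 (mod 37). Since this equals -1 (≡ 36), 31 is not a QR.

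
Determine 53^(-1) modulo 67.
53^(-1) ≡ 43 (mod 67). Verification: 53 × 43 = 2279 ≡ 1 (mod 67)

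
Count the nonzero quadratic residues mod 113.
For prime 113, there are (p-1)/2 = (113-1)/2 = 56 quadratic residues (excluding 0).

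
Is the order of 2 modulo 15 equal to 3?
No, the actual order is 4, not 3.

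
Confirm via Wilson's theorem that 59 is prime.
(58)! mod 59 = 58. Since this equals -1 (mod 59), Wilson confirms 59 is prime.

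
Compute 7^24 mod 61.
Using repeated squaring. 24 = 16 + 8 (binary 11000). Repeated squaring mod 61: 7^1 ≡ 7; 7^2 ≡ 7² = 49 ≡ 49; 7^4 ≡ 49² = 2401 ≡ 22; 7^8 ≡ 22² = 484 ≡ 57; 7^16 ≡ 57² = 3249 ≡ 16. Multiply: 7^24 = 7^16 × 7^8 ≡ 16 × 57 (mod 61): 16 × 57 = 912 ≡ 58. So 7^24 ≡ 58 (mod 61).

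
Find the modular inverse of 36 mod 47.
36^(-1) ≡ 17 (mod 47). Verification: 36 × 17 = 612 ≡ 1 (mod 47)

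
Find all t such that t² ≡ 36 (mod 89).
The square roots of 36 mod 89 are 83 and 6. Verify: 83² = 6889 ≡ 36 (mod 89)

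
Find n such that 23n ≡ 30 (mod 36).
6

Since gcd(23, 36) = 1 divides 30, a solution exists.
Multiply both sides by the inverse of 23 mod 36:
  23^(-1) mod 36 = 11
  x ≡ 11 × 30 ≡ 330 ≡ 6 (mod 36)
Verification: 23 × 6 = 138 = 3 × 36 + 30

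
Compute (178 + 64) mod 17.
4

(178 + 64) = 242
242 mod 17 = 4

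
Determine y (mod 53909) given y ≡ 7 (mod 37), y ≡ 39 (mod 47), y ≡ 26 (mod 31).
14844

Using the Chinese Remainder Theorem:
M = product of moduli = 53909
For equation 1: M_1 = 1457, 1457 ≡ 14 (mod 37), inverse of 1457 mod 37 is 8 (check: 14 × 8 = 112 ≡ 1 (mod 37))
For equation 2: M_2 = 1147, 1147 ≡ 19 (mod 47), inverse of 1147 mod 47 is 5 (check: 19 × 5 = 95 ≡ 1 (mod 47))
For equation 3: M_3 = 1739, 1739 ≡ 3 (mod 31), inverse of 1739 mod 31 is 21 (check: 3 × 21 = 63 ≡ 1 (mod 31))
Combine: y ≡ Σ r_i×M_i×(M_i⁻¹ mod m_i) = 7×1457×8 + 39×1147×5 + 26×1739×21 = 81592 + 223665 + 949494 = 1254751
1254751 mod 53909 = 14844
y ≡ 14844 (mod 53909)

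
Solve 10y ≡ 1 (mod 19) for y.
2

Using Extended Euclidean Algorithm:
gcd(10, 19) = 1
Bezout coefficients: 10 × 2 + 19 × -1 = 1
So 10 × 2 ≡ 1 (mod 19)
The inverse is 2 mod 19 = 2
Verification: 10 × 2 = 20 = 1 × 19 + 1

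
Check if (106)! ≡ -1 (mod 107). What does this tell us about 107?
(106)! mod 107 = 106. Since this equals -1 (mod 107), Wilson confirms 107 is prime.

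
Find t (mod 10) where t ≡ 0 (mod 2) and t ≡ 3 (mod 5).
M = 2 × 5 = 10. M₁ = 5, y₁ ≡ 1 (mod 2). M₂ = 2, y₂ ≡ 3 (mod 5). t = 0×5×1 + 3×2×3 ≡ 8 (mod 10)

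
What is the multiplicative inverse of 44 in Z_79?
9

Using Extended Euclidean Algorithm:
gcd(44, 79) = 1
Bezout coefficients: 44 × 9 + 79 × -5 = 1
So 44 × 9 ≡ 1 (mod 79)
The inverse is 9 mod 79 = 9
Verification: 44 × 9 = 396 = 5 × 79 + 1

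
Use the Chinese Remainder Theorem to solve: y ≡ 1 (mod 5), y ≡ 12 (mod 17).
46

Using the Chinese Remainder Theorem:
M = product of moduli = 85
For equation 1: M_1 = 17, 17 ≡ 2 (mod 5), inverse of 17 mod 5 is 3 (check: 2 × 3 = 6 ≡ 1 (mod 5))
For equation 2: M_2 = 5, 5 ≡ 5 (mod 17), inverse of 5 mod 17 is 7 (check: 5 × 7 = 35 ≡ 1 (mod 17))
Combine: y ≡ Σ r_i×M_i×(M_i⁻¹ mod m_i) = 1×17×3 + 12×5×7 = 51 + 420 = 471
471 mod 85 = 46
y ≡ 46 (mod 85)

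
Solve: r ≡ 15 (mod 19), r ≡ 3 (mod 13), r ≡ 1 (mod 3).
M = 19 × 13 × 3 = 741. M₁ = 39, y₁ ≡ 1 (mod 19). M₂ = 57, y₂ ≡ 8 (mod 13). M₃ = 247, y₃ ≡ 1 (mod 3). r = 15×39×1 + 3×57×8 + 1×247×1 ≡ 718 (mod 741)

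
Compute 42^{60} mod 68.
16

Using successive squaring:
Binary expansion of 60: 111100
Powers of 42 mod 68 (each is the square of the previous):
  42^1 ≡ 42 (mod 68)
  42^2 ≡ 42² = 1764 ≡ 64 (mod 68)
  42^4 ≡ 64² = 4096 ≡ 16 (mod 68)
  42^8 ≡ 16² = 256 ≡ 52 (mod 68)
  42^16 ≡ 52² = 2704 ≡ 52 (mod 68)
  42^32 ≡ 52² = 2704 ≡ 52 (mod 68)
60 = 32 + 16 + 8 + 4, so 42^60 = 42^32 × 42^16 × 42^8 × 42^4 ≡ 52 × 52 × 52 × 16 (mod 68)
Multiplying step by step:
  52 × 52 = 2704 ≡ 52 (mod 68)
  52 × 52 = 2704 ≡ 52 (mod 68)
  52 × 16 = 832 ≡ 16 (mod 68)
Result: 42^60 ≡ 16 (mod 68)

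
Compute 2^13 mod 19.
Using repeated squaring. 13 = 8 + 4 + 1 (binary 1101). Repeated squaring mod 19: 2^1 ≡ 2; 2^2 ≡ 2² = 4 ≡ 4; 2^4 ≡ 4² = 16 ≡ 16; 2^8 ≡ 16² = 256 ≡ 9. Multiply: 2^13 = 2^8 × 2^4 × 2^1 ≡ 9 × 16 × 2 (mod 19): 9 × 16 = 144 ≡ 11; 11 × 2 = 22 ≡ 3. So 2^13 ≡ 3 (mod 19).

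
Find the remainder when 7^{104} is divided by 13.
By Fermat: 7^{12} ≡ 1 (mod 13). 104 = 8×12 + 8. So 7^{104} ≡ 7^{8} ≡ 3 (mod 13)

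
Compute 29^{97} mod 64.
29

Using successive squaring:
Binary expansion of 97: 1100001
Powers of 29 mod 64 (each is the square of the previous):
  29^1 ≡ 29 (mod 64)
  29^2 ≡ 29² = 841 ≡ 9 (mod 64)
  29^4 ≡ 9² = 81 ≡ 17 (mod 64)
  29^8 ≡ 17² = 289 ≡ 33 (mod 64)
  29^16 ≡ 33² = 1089 ≡ 1 (mod 64)
  29^32 ≡ 1² = 1 ≡ 1 (mod 64)
  29^64 ≡ 1² = 1 ≡ 1 (mod 64)
97 = 64 + 32 + 1, so 29^97 = 29^64 × 29^32 × 29^1 ≡ 1 × 1 × 29 (mod 64)
Multiplying step by step:
  1 × 1 = 1 ≡ 1 (mod 64)
  1 × 29 = 29 ≡ 29 (mod 64)
Result: 29^97 ≡ 29 (mod 64)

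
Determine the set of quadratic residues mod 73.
QRs mod 73: {1, 2, 3, 4, 6, 8, 9, 12, 16, 18, 19, 23, 24, 25, 27, 32, 35, 36, 37, 38, 41, 46, 48, 49, 50, 54, 55, 57, 61, 64, 65, 67, 69, 70, 71, 72}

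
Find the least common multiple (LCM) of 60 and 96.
480

First find GCD(60, 96) using the Euclidean algorithm:
60 = 0 × 96 + 60
96 = 1 × 60 + 36
60 = 1 × 36 + 24
36 = 1 × 24 + 12
24 = 2 × 12 + 0
GCD(60, 96) = 12

LCM formula: LCM(a, b) = (a × b) / GCD(a, b)
LCM(60, 96) = (60 × 96) / 12
LCM(60, 96) = 5760 / 12
LCM(60, 96) = 480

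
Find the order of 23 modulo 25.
Powers of 23 mod 25: 23^1≡23, 23^2≡4, 23^3≡17, 23^4≡16, 23^5≡18, 23^6≡14, 23^7≡22, 23^8≡6, 23^9≡13, 23^10≡24, 23^11≡2, 23^12≡21, 23^13≡8, 23^14≡9, 23^15≡7, 23^16≡11, 23^17≡3, 23^18≡19, 23^19≡12, 23^20≡1. Order = 20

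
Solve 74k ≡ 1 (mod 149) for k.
74^(-1) ≡ 147 (mod 149). Verification: 74 × 147 = 10878 ≡ 1 (mod 149)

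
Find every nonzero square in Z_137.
QRs mod 137: {1, 2, 4, 7, 8, 9, 11, 14, 15, 16, 17, 18, 19, 22, 25, 28, 30, 32, 34, 36, 37, 38, 39, 44, 49, 50, 56, 59, 60, 61, 63, 64, 65, 68, 69, 72, 73, 74, 76, 77, 78, 81, 87, 88, 93, 98, 99, 100, 101, 103, 105, 107, 109, 112, 115, 118, 119, 120, 121, 122, 123, 126, 128, 129, 130, 133, 135, 136}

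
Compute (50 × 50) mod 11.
3

(50 × 50) = 2500
2500 mod 11 = 3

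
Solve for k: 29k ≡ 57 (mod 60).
33

Since gcd(29, 60) = 1 divides 57, a solution exists.
Multiply both sides by the inverse of 29 mod 60:
  29^(-1) mod 60 = 29
  x ≡ 29 × 57 ≡ 1653 ≡ 33 (mod 60)
Verification: 29 × 33 = 957 = 15 × 60 + 57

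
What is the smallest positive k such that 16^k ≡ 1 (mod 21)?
Powers of 16 mod 21: 16^1≡16, 16^2≡4, 16^3≡1. Order = 3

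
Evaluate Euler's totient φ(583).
520

Prime factorization: 583 = 11 × 53
Using the formula φ(n) = n × Π(1 - 1/p) for each prime factor p:
φ(583) = 583 × (1 - 1/11) × (1 - 1/53)
φ(583) = 520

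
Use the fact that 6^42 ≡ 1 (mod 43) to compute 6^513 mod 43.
By Fermat: 6^{42} ≡ 1 (mod 43). 513 ≡ 9 (mod 42). So 6^{513} ≡ 6^{9} ≡ 1 (mod 43)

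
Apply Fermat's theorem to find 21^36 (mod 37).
By Fermat's Little Theorem, 21^{36} ≡ 1 (mod 37) since 37 is prime and gcd(21, 37) = 1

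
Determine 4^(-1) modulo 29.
4^(-1) ≡ 22 (mod 29). Verification: 4 × 22 = 88 ≡ 1 (mod 29)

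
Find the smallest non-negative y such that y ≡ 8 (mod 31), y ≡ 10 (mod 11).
318

Using the Chinese Remainder Theorem:
M = product of moduli = 341
For equation 1: M_1 = 11, 11 ≡ 11 (mod 31), inverse of 11 mod 31 is 17 (check: 11 × 17 = 187 ≡ 1 (mod 31))
For equation 2: M_2 = 31, 31 ≡ 9 (mod 11), inverse of 31 mod 11 is 5 (check: 9 × 5 = 45 ≡ 1 (mod 11))
Combine: y ≡ Σ r_i×M_i×(M_i⁻¹ mod m_i) = 8×11×17 + 10×31×5 = 1496 + 1550 = 3046
3046 mod 341 = 318
y ≡ 318 (mod 341)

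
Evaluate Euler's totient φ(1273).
1188

Prime factorization: 1273 = 19 × 67
Using the formula φ(n) = n × Π(1 - 1/p) for each prime factor p:
φ(1273) = 1273 × (1 - 1/19) × (1 - 1/67)
φ(1273) = 1188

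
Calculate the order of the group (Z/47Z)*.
46

Prime factorization: 47 = 47
Using the formula φ(n) = n × Π(1 - 1/p) for each prime factor p:
φ(47) = 47 × (1 - 1/47)
φ(47) = 46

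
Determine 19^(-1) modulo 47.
19^(-1) ≡ 5 (mod 47). Verification: 19 × 5 = 95 ≡ 1 (mod 47)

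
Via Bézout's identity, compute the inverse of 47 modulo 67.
Extended GCD: 47(10) + 67(-7) = 1. So 47^(-1) ≡ 10 ≡ 10 (mod 67). Verify: 47 × 10 = 470 ≡ 1 (mod 67)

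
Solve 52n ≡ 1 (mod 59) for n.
52^(-1) ≡ 42 (mod 59). Verification: 52 × 42 = 2184 ≡ 1 (mod 59)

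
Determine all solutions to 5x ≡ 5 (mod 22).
1

Since gcd(5, 22) = 1 divides 5, a solution exists.
Multiply both sides by the inverse of 5 mod 22:
  5^(-1) mod 22 = 9
  x ≡ 9 × 5 ≡ 45 ≡ 1 (mod 22)
Verification: 5 × 1 = 5 = 0 × 22 + 5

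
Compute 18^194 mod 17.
Using Fermat: 18^{16} ≡ 1 (mod 17). 194 ≡ 2 (mod 16). So 18^{194} ≡ 18^{2} ≡ 1 (mod 17)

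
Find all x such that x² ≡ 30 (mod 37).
The square roots of 30 mod 37 are 17 and 20. Verify: 17² = 289 ≡ 30 (mod 37)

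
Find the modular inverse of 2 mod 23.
2^(-1) ≡ 12 (mod 23). Verification: 2 × 12 = 24 ≡ 1 (mod 23)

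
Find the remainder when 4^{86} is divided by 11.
By Fermat: 4^{10} ≡ 1 (mod 11). 86 = 8×10 + 6. So 4^{86} ≡ 4^{6} ≡ 4 (mod 11)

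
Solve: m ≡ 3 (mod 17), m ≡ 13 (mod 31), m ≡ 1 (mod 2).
M = 17 × 31 × 2 = 1054. M₁ = 62, y₁ ≡ 14 (mod 17). M₂ = 34, y₂ ≡ 21 (mod 31). M₃ = 527, y₃ ≡ 1 (mod 2). m = 3×62×14 + 13×34×21 + 1×527×1 ≡ 819 (mod 1054)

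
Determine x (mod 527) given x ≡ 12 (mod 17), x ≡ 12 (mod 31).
12

Using the Chinese Remainder Theorem:
M = product of moduli = 527
For equation 1: M_1 = 31, 31 ≡ 14 (mod 17), inverse of 31 mod 17 is 11 (check: 14 × 11 = 154 ≡ 1 (mod 17))
For equation 2: M_2 = 17, 17 ≡ 17 (mod 31), inverse of 17 mod 31 is 11 (check: 17 × 11 = 187 ≡ 1 (mod 31))
Combine: x ≡ Σ r_i×M_i×(M_i⁻¹ mod m_i) = 12×31×11 + 12×17×11 = 4092 + 2244 = 6336
6336 mod 527 = 12
x ≡ 12 (mod 527)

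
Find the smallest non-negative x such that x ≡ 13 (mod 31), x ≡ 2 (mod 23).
416

Using the Chinese Remainder Theorem:
M = product of moduli = 713
For equation 1: M_1 = 23, 23 ≡ 23 (mod 31), inverse of 23 mod 31 is 27 (check: 23 × 27 = 621 ≡ 1 (mod 31))
For equation 2: M_2 = 31, 31 ≡ 8 (mod 23), inverse of 31 mod 23 is 3 (check: 8 × 3 = 24 ≡ 1 (mod 23))
Combine: x ≡ Σ r_i×M_i×(M_i⁻¹ mod m_i) = 13×23×27 + 2×31×3 = 8073 + 186 = 8259
8259 mod 713 = 416
x ≡ 416 (mod 713)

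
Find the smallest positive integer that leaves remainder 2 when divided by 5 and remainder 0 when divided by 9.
M = 5 × 9 = 45. M₁ = 9, y₁ ≡ 4 (mod 5). M₂ = 5, y₂ ≡ 2 (mod 9). t = 2×9×4 + 0×5×2 ≡ 27 (mod 45). The smallest positive such number is 27.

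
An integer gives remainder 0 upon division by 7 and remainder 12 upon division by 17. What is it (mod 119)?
M = 7 × 17 = 119. M₁ = 17, y₁ ≡ 5 (mod 7). M₂ = 7, y₂ ≡ 5 (mod 17). r = 0×17×5 + 12×7×5 ≡ 63 (mod 119). The smallest positive such number is 63.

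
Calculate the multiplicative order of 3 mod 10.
Powers of 3 mod 10: 3^1≡3, 3^2≡9, 3^3≡7, 3^4≡1. Order = 4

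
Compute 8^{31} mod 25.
17

Using successive squaring:
Binary expansion of 31: 11111
Powers of 8 mod 25 (each is the square of the previous):
  8^1 ≡ 8 (mod 25)
  8^2 ≡ 8² = 64 ≡ 14 (mod 25)
  8^4 ≡ 14² = 196 ≡ 21 (mod 25)
  8^8 ≡ 21² = 441 ≡ 16 (mod 25)
  8^16 ≡ 16² = 256 ≡ 6 (mod 25)
31 = 16 + 8 + 4 + 2 + 1, so 8^31 = 8^16 × 8^8 × 8^4 × 8^2 × 8^1 ≡ 6 × 16 × 21 × 14 × 8 (mod 25)
Multiplying step by step:
  6 × 16 = 96 ≡ 21 (mod 25)
  21 × 21 = 441 ≡ 16 (mod 25)
  16 × 14 = 224 ≡ 24 (mod 25)
  24 × 8 = 192 ≡ 17 (mod 25)
Result: 8^31 ≡ 17 (mod 25)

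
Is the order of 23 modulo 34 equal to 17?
No, the actual order is 16, not 17.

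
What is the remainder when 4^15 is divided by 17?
Using repeated squaring. 15 = 8 + 4 + 2 + 1 (binary 1111). Repeated squaring mod 17: 4^1 ≡ 4; 4^2 ≡ 4² = 16 ≡ 16; 4^4 ≡ 16² = 256 ≡ 1; 4^8 ≡ 1² = 1 ≡ 1. Multiply: 4^15 = 4^8 × 4^4 × 4^2 × 4^1 ≡ 1 × 1 × 16 × 4 (mod 17): 1 × 1 = 1 ≡ 1; 1 × 16 = 16 ≡ 16; 16 × 4 = 64 ≡ 13. So 4^15 ≡ 13 (mod 17).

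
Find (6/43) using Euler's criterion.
(6/43) = 6^{21} mod 43 = 1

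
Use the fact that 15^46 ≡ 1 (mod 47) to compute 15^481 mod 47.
By Fermat: 15^{46} ≡ 1 (mod 47). 481 ≡ 21 (mod 46). So 15^{481} ≡ 15^{21} ≡ 33 (mod 47)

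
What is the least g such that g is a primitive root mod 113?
p - 1 = 112 has prime divisors 2, 7. h is a primitive root mod 113 iff h^(112/q) ≢ 1 (mod 113) for each such q.
h = 2: 2^56 ≡ 1, 2^16 ≡ 109 (mod 113); 2^56 ≡ 1, so not a primitive root.
h = 3: 3^56 ≡ 112, 3^16 ≡ 49 (mod 113); none is 1, so 3 has order 112 and is a primitive root.
The smallest primitive root mod 113 is g = 3.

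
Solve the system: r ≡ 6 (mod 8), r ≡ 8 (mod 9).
M = 8 × 9 = 72. M₁ = 9, y₁ ≡ 1 (mod 8). M₂ = 8, y₂ ≡ 8 (mod 9). r = 6×9×1 + 8×8×8 ≡ 62 (mod 72)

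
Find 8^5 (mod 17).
5 = 4 + 1 (binary 101). Repeated squaring mod 17: 8^1 ≡ 8; 8^2 ≡ 8² = 64 ≡ 13; 8^4 ≡ 13² = 169 ≡ 16. Multiply: 8^5 = 8^4 × 8^1 ≡ 16 × 8 (mod 17): 16 × 8 = 128 ≡ 9. So 8^5 ≡ 9 (mod 17).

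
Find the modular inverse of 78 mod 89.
78^(-1) ≡ 8 (mod 89). Verification: 78 × 8 = 624 ≡ 1 (mod 89)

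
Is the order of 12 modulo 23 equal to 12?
No, the actual order is 11, not 12.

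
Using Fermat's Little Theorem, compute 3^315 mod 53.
By Fermat: 3^{52} ≡ 1 (mod 53). 315 ≡ 3 (mod 52). So 3^{315} ≡ 3^{3} ≡ 27 (mod 53)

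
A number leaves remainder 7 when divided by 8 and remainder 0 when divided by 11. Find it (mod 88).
M = 8 × 11 = 88. M₁ = 11, y₁ ≡ 3 (mod 8). M₂ = 8, y₂ ≡ 7 (mod 11). t = 7×11×3 + 0×8×7 ≡ 55 (mod 88)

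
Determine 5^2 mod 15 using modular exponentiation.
2 = 2 (binary 10). Repeated squaring mod 15: 5^1 ≡ 5; 5^2 ≡ 5² = 25 ≡ 10. So 5^2 ≡ 10 (mod 15).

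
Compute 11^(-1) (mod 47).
30

Using Extended Euclidean Algorithm:
gcd(11, 47) = 1
Bezout coefficients: 11 × -17 + 47 × 4 = 1
So 11 × -17 ≡ 1 (mod 47)
The inverse is -17 mod 47 = 30
Verification: 11 × 30 = 330 = 7 × 47 + 1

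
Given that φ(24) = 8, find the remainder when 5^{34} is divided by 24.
By Euler: 5^{8} ≡ 1 (mod 24) since gcd(5, 24) = 1. 34 = 4×8 + 2. So 5^{34} ≡ 5^{2} ≡ 1 (mod 24)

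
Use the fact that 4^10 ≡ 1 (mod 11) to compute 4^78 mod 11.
By Fermat: 4^{10} ≡ 1 (mod 11). 78 = 7×10 + 8. So 4^{78} ≡ 4^{8} ≡ 9 (mod 11)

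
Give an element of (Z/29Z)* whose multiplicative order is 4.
12 has order 4 mod 29 since 12^{4} ≡ 1 (mod 29) and no smaller power works.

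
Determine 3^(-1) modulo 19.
3^(-1) ≡ 13 (mod 19). Verification: 3 × 13 = 39 ≡ 1 (mod 19)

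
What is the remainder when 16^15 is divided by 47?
Using repeated squaring. 15 = 8 + 4 + 2 + 1 (binary 1111). Repeated squaring mod 47: 16^1 ≡ 16; 16^2 ≡ 16² = 256 ≡ 21; 16^4 ≡ 21² = 441 ≡ 18; 16^8 ≡ 18² = 324 ≡ 42. Multiply: 16^15 = 16^8 × 16^4 × 16^2 × 16^1 ≡ 42 × 18 × 21 × 16 (mod 47): 42 × 18 = 756 ≡ 4; 4 × 21 = 84 ≡ 37; 37 × 16 = 592 ≡ 28. So 16^15 ≡ 28 (mod 47).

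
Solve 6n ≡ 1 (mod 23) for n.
4

Using Extended Euclidean Algorithm:
gcd(6, 23) = 1
Bezout coefficients: 6 × 4 + 23 × -1 = 1
So 6 × 4 ≡ 1 (mod 23)
The inverse is 4 mod 23 = 4
Verification: 6 × 4 = 24 = 1 × 23 + 1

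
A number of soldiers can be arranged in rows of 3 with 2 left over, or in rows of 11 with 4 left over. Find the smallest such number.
M = 3 × 11 = 33. M₁ = 11, y₁ ≡ 2 (mod 3). M₂ = 3, y₂ ≡ 4 (mod 11). x = 2×11×2 + 4×3×4 ≡ 26 (mod 33). The smallest positive such number is 26.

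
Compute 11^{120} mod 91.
1

Using successive squaring:
Binary expansion of 120: 1111000
Powers of 11 mod 91 (each is the square of the previous):
  11^1 ≡ 11 (mod 91)
  11^2 ≡ 11² = 121 ≡ 30 (mod 91)
  11^4 ≡ 30² = 900 ≡ 81 (mod 91)
  11^8 ≡ 81² = 6561 ≡ 9 (mod 91)
  11^16 ≡ 9² = 81 ≡ 81 (mod 91)
  11^32 ≡ 81² = 6561 ≡ 9 (mod 91)
  11^64 ≡ 9² = 81 ≡ 81 (mod 91)
120 = 64 + 32 + 16 + 8, so 11^120 = 11^64 × 11^32 × 11^16 × 11^8 ≡ 81 × 9 × 81 × 9 (mod 91)
Multiplying step by step:
  81 × 9 = 729 ≡ 1 (mod 91)
  1 × 81 = 81 ≡ 81 (mod 91)
  81 × 9 = 729 ≡ 1 (mod 91)
Result: 11^120 ≡ 1 (mod 91)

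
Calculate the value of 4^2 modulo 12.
2 = 2 (binary 10). Repeated squaring mod 12: 4^1 ≡ 4; 4^2 ≡ 4² = 16 ≡ 4. So 4^2 ≡ 4 (mod 12).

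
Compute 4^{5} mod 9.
7

Using successive squaring:
Binary expansion of 5: 101
Powers of 4 mod 9 (each is the square of the previous):
  4^1 ≡ 4 (mod 9)
  4^2 ≡ 4² = 16 ≡ 7 (mod 9)
  4^4 ≡ 7² = 49 ≡ 4 (mod 9)
5 = 4 + 1, so 4^5 = 4^4 × 4^1 ≡ 4 × 4 (mod 9)
Multiplying step by step:
  4 × 4 = 16 ≡ 7 (mod 9)
Result: 4^5 ≡ 7 (mod 9)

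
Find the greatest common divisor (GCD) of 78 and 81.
3

Using the Euclidean algorithm:
78 = 0 × 81 + 78
81 = 1 × 78 + 3
78 = 26 × 3 + 0

GCD(78, 81) = 3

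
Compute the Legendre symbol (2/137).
(2/137) = 2^{68} mod 137 = 1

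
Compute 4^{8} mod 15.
1

Using successive squaring:
Binary expansion of 8: 1000
Powers of 4 mod 15 (each is the square of the previous):
  4^1 ≡ 4 (mod 15)
  4^2 ≡ 4² = 16 ≡ 1 (mod 15)
  4^4 ≡ 1² = 1 ≡ 1 (mod 15)
  4^8 ≡ 1² = 1 ≡ 1 (mod 15)
8 is a power of 2, so 4^8 is the last square: ≡ 1 (mod 15)
Result: 4^8 ≡ 1 (mod 15)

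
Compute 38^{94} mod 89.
79

Using successive squaring:
Binary expansion of 94: 1011110
Powers of 38 mod 89 (each is the square of the previous):
  38^1 ≡ 38 (mod 89)
  38^2 ≡ 38² = 1444 ≡ 20 (mod 89)
  38^4 ≡ 20² = 400 ≡ 44 (mod 89)
  38^8 ≡ 44² = 1936 ≡ 67 (mod 89)
  38^16 ≡ 67² = 4489 ≡ 39 (mod 89)
  38^32 ≡ 39² = 1521 ≡ 8 (mod 89)
  38^64 ≡ 8² = 64 ≡ 64 (mod 89)
94 = 64 + 16 + 8 + 4 + 2, so 38^94 = 38^64 × 38^16 × 38^8 × 38^4 × 38^2 ≡ 64 × 39 × 67 × 44 × 20 (mod 89)
Multiplying step by step:
  64 × 39 = 2496 ≡ 4 (mod 89)
  4 × 67 = 268 ≡ 1 (mod 89)
  1 × 44 = 44 ≡ 44 (mod 89)
  44 × 20 = 880 ≡ 79 (mod 89)
Result: 38^94 ≡ 79 (mod 89)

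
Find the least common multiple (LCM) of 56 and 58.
1624

First find GCD(56, 58) using the Euclidean algorithm:
56 = 0 × 58 + 56
58 = 1 × 56 + 2
56 = 28 × 2 + 0
GCD(56, 58) = 2

LCM formula: LCM(a, b) = (a × b) / GCD(a, b)
LCM(56, 58) = (56 × 58) / 2
LCM(56, 58) = 3248 / 2
LCM(56, 58) = 1624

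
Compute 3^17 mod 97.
Using repeated squaring. 17 = 16 + 1 (binary 10001). Repeated squaring mod 97: 3^1 ≡ 3; 3^2 ≡ 3² = 9 ≡ 9; 3^4 ≡ 9² = 81 ≡ 81; 3^8 ≡ 81² = 6561 ≡ 62; 3^16 ≡ 62² = 3844 ≡ 61. Multiply: 3^17 = 3^16 × 3^1 ≡ 61 × 3 (mod 97): 61 × 3 = 183 ≡ 86. So 3^17 ≡ 86 (mod 97).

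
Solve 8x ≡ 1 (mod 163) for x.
8^(-1) ≡ 102 (mod 163). Verification: 8 × 102 = 816 ≡ 1 (mod 163)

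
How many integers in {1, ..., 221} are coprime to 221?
192

Prime factorization: 221 = 13 × 17
Using the formula φ(n) = n × Π(1 - 1/p) for each prime factor p:
φ(221) = 221 × (1 - 1/13) × (1 - 1/17)
φ(221) = 192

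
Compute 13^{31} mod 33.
13

Using successive squaring:
Binary expansion of 31: 11111
Powers of 13 mod 33 (each is the square of the previous):
  13^1 ≡ 13 (mod 33)
  13^2 ≡ 13² = 169 ≡ 4 (mod 33)
  13^4 ≡ 4² = 16 ≡ 16 (mod 33)
  13^8 ≡ 16² = 256 ≡ 25 (mod 33)
  13^16 ≡ 25² = 625 ≡ 31 (mod 33)
31 = 16 + 8 + 4 + 2 + 1, so 13^31 = 13^16 × 13^8 × 13^4 × 13^2 × 13^1 ≡ 31 × 25 × 16 × 4 × 13 (mod 33)
Multiplying step by step:
  31 × 25 = 775 ≡ 16 (mod 33)
  16 × 16 = 256 ≡ 25 (mod 33)
  25 × 4 = 100 ≡ 1 (mod 33)
  1 × 13 = 13 ≡ 13 (mod 33)
Result: 13^31 ≡ 13 (mod 33)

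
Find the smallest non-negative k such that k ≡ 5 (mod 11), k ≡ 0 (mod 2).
16

Using the Chinese Remainder Theorem:
M = product of moduli = 22
For equation 1: M_1 = 2, 2 ≡ 2 (mod 11), inverse of 2 mod 11 is 6 (check: 2 × 6 = 12 ≡ 1 (mod 11))
For equation 2: M_2 = 11, 11 ≡ 1 (mod 2), inverse of 11 mod 2 is 1 (check: 1 × 1 = 1 ≡ 1 (mod 2))
Combine: k ≡ Σ r_i×M_i×(M_i⁻¹ mod m_i) = 5×2×6 + 0×11×1 = 60 + 0 = 60
60 mod 22 = 16
k ≡ 16 (mod 22)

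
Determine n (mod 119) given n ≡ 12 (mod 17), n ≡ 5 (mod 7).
12

Using the Chinese Remainder Theorem:
M = product of moduli = 119
For equation 1: M_1 = 7, 7 ≡ 7 (mod 17), inverse of 7 mod 17 is 5 (check: 7 × 5 = 35 ≡ 1 (mod 17))
For equation 2: M_2 = 17, 17 ≡ 3 (mod 7), inverse of 17 mod 7 is 5 (check: 3 × 5 = 15 ≡ 1 (mod 7))
Combine: n ≡ Σ r_i×M_i×(M_i⁻¹ mod m_i) = 12×7×5 + 5×17×5 = 420 + 425 = 845
845 mod 119 = 12
n ≡ 12 (mod 119)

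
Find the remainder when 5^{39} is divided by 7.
By Fermat: 5^{6} ≡ 1 (mod 7). 39 = 6×6 + 3. So 5^{39} ≡ 5^{3} ≡ 6 (mod 7)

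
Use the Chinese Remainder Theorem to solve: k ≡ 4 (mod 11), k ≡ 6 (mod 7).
48

Using the Chinese Remainder Theorem:
M = product of moduli = 77
For equation 1: M_1 = 7, 7 ≡ 7 (mod 11), inverse of 7 mod 11 is 8 (check: 7 × 8 = 56 ≡ 1 (mod 11))
For equation 2: M_2 = 11, 11 ≡ 4 (mod 7), inverse of 11 mod 7 is 2 (check: 4 × 2 = 8 ≡ 1 (mod 7))
Combine: k ≡ Σ r_i×M_i×(M_i⁻¹ mod m_i) = 4×7×8 + 6×11×2 = 224 + 132 = 356
356 mod 77 = 48
k ≡ 48 (mod 77)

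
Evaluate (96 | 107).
(96/107) = 96^{53} mod 107 = -1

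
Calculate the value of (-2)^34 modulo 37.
Using repeated squaring. (-2) ≡ 35 (mod 37). 34 = 32 + 2 (binary 100010). Repeated squaring mod 37: 35^1 ≡ 35; 35^2 ≡ 35² = 1225 ≡ 4; 35^4 ≡ 4² = 16 ≡ 16; 35^8 ≡ 16² = 256 ≡ 34; 35^16 ≡ 34² = 1156 ≡ 9; 35^32 ≡ 9² = 81 ≡ 7. Multiply: (-2)^34 ≡ 35^32 × 35^2 ≡ 7 × 4 (mod 37): 7 × 4 = 28 ≡ 28. So (-2)^34 ≡ 28 (mod 37).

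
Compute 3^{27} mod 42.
27

Using successive squaring:
Binary expansion of 27: 11011
Powers of 3 mod 42 (each is the square of the previous):
  3^1 ≡ 3 (mod 42)
  3^2 ≡ 3² = 9 ≡ 9 (mod 42)
  3^4 ≡ 9² = 81 ≡ 39 (mod 42)
  3^8 ≡ 39² = 1521 ≡ 9 (mod 42)
  3^16 ≡ 9² = 81 ≡ 39 (mod 42)
27 = 16 + 8 + 2 + 1, so 3^27 = 3^16 × 3^8 × 3^2 × 3^1 ≡ 39 × 9 × 9 × 3 (mod 42)
Multiplying step by step:
  39 × 9 = 351 ≡ 15 (mod 42)
  15 × 9 = 135 ≡ 9 (mod 42)
  9 × 3 = 27 ≡ 27 (mod 42)
Result: 3^27 ≡ 27 (mod 42)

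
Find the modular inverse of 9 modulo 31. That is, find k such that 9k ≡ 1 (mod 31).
7

Using Extended Euclidean Algorithm:
gcd(9, 31) = 1
Bezout coefficients: 9 × 7 + 31 × -2 = 1
So 9 × 7 ≡ 1 (mod 31)
The inverse is 7 mod 31 = 7
Verification: 9 × 7 = 63 = 2 × 31 + 1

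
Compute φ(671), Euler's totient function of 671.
600

Prime factorization: 671 = 11 × 61
Using the formula φ(n) = n × Π(1 - 1/p) for each prime factor p:
φ(671) = 671 × (1 - 1/11) × (1 - 1/61)
φ(671) = 600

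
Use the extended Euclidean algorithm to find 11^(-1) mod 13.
Extended GCD: 11(6) + 13(-5) = 1. So 11^(-1) ≡ 6 ≡ 6 (mod 13). Verify: 11 × 6 = 66 ≡ 1 (mod 13)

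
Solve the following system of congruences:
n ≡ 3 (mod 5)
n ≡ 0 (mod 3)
3

Using the Chinese Remainder Theorem:
M = product of moduli = 15
For equation 1: M_1 = 3, 3 ≡ 3 (mod 5), inverse of 3 mod 5 is 2 (check: 3 × 2 = 6 ≡ 1 (mod 5))
For equation 2: M_2 = 5, 5 ≡ 2 (mod 3), inverse of 5 mod 3 is 2 (check: 2 × 2 = 4 ≡ 1 (mod 3))
Combine: n ≡ Σ r_i×M_i×(M_i⁻¹ mod m_i) = 3×3×2 + 0×5×2 = 18 + 0 = 18
18 mod 15 = 3
n ≡ 3 (mod 15)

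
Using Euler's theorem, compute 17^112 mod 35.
By Euler: 17^{24} ≡ 1 (mod 35) since gcd(17, 35) = 1. 112 = 4×24 + 16. So 17^{112} ≡ 17^{16} ≡ 11 (mod 35)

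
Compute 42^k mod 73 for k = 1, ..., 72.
g^1, g^2, ..., g^{72} mod 73: {42, 12, 66, 71, 62, 49, 14, 4, 22, 48, 45, 65, 29, 50, 56, 16, 15, 46, 34, 41, 43, 54, 5, 64, 60, 38, 63, 18, 26, 70, 20, 37, 21, 6, 33, 72, 31, 61, 7, 2, 11, 24, 59, 69, 51, 25, 28, 8, 44, 23, 17, 57, 58, 27, 39, 32, 30, 19, 68, 9, 13, 35, 10, 55, 47, 3, 53, 36, 52, 67, 40, 1}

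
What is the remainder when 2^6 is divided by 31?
6 = 4 + 2 (binary 110). Repeated squaring mod 31: 2^1 ≡ 2; 2^2 ≡ 2² = 4 ≡ 4; 2^4 ≡ 4² = 16 ≡ 16. Multiply: 2^6 = 2^4 × 2^2 ≡ 16 × 4 (mod 31): 16 × 4 = 64 ≡ 2. So 2^6 ≡ 2 (mod 31).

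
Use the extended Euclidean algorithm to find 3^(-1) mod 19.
Extended GCD: 3(-6) + 19(1) = 1. So 3^(-1) ≡ 13 ≡ 13 (mod 19). Verify: 3 × 13 = 39 ≡ 1 (mod 19)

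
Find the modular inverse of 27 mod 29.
27^(-1) ≡ 14 (mod 29). Verification: 27 × 14 = 378 ≡ 1 (mod 29)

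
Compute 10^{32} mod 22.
12

Using successive squaring:
Binary expansion of 32: 100000
Powers of 10 mod 22 (each is the square of the previous):
  10^1 ≡ 10 (mod 22)
  10^2 ≡ 10² = 100 ≡ 12 (mod 22)
  10^4 ≡ 12² = 144 ≡ 12 (mod 22)
  10^8 ≡ 12² = 144 ≡ 12 (mod 22)
  10^16 ≡ 12² = 144 ≡ 12 (mod 22)
  10^32 ≡ 12² = 144 ≡ 12 (mod 22)
32 is a power of 2, so 10^32 is the last square: ≡ 12 (mod 22)
Result: 10^32 ≡ 12 (mod 22)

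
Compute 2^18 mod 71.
Using repeated squaring. 18 = 16 + 2 (binary 10010). Repeated squaring mod 71: 2^1 ≡ 2; 2^2 ≡ 2² = 4 ≡ 4; 2^4 ≡ 4² = 16 ≡ 16; 2^8 ≡ 16² = 256 ≡ 43; 2^16 ≡ 43² = 1849 ≡ 3. Multiply: 2^18 = 2^16 × 2^2 ≡ 3 × 4 (mod 71): 3 × 4 = 12 ≡ 12. So 2^18 ≡ 12 (mod 71).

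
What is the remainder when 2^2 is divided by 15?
2 = 2 (binary 10). Repeated squaring mod 15: 2^1 ≡ 2; 2^2 ≡ 2² = 4 ≡ 4. So 2^2 ≡ 4 (mod 15).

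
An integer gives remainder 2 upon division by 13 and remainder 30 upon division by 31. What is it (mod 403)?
M = 13 × 31 = 403. M₁ = 31, y₁ ≡ 8 (mod 13). M₂ = 13, y₂ ≡ 12 (mod 31). y = 2×31×8 + 30×13×12 ≡ 340 (mod 403). The smallest positive such number is 340.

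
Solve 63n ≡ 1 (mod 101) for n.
93

Using Extended Euclidean Algorithm:
gcd(63, 101) = 1
Bezout coefficients: 63 × -8 + 101 × 5 = 1
So 63 × -8 ≡ 1 (mod 101)
The inverse is -8 mod 101 = 93
Verification: 63 × 93 = 5859 = 58 × 101 + 1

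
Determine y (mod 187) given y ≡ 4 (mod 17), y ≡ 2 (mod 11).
123

Using the Chinese Remainder Theorem:
M = product of moduli = 187
For equation 1: M_1 = 11, 11 ≡ 11 (mod 17), inverse of 11 mod 17 is 14 (check: 11 × 14 = 154 ≡ 1 (mod 17))
For equation 2: M_2 = 17, 17 ≡ 6 (mod 11), inverse of 17 mod 11 is 2 (check: 6 × 2 = 12 ≡ 1 (mod 11))
Combine: y ≡ Σ r_i×M_i×(M_i⁻¹ mod m_i) = 4×11×14 + 2×17×2 = 616 + 68 = 684
684 mod 187 = 123
y ≡ 123 (mod 187)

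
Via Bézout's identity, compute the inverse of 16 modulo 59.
Extended GCD: 16(-11) + 59(3) = 1. So 16^(-1) ≡ 48 ≡ 48 (mod 59). Verify: 16 × 48 = 768 ≡ 1 (mod 59)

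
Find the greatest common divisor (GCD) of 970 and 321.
1

Using the Euclidean algorithm:
970 = 3 × 321 + 7
321 = 45 × 7 + 6
7 = 1 × 6 + 1
6 = 6 × 1 + 0

GCD(970, 321) = 1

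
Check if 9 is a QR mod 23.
By Euler's criterion: 9^{11} ≡ 1 (mod 23). Since this equals 1, 9 is a QR.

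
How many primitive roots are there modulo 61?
16

The number of primitive roots modulo p is φ(p-1) = φ(60)
φ(60) = 16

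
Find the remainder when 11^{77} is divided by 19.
By Fermat: 11^{18} ≡ 1 (mod 19). 77 = 4×18 + 5. So 11^{77} ≡ 11^{5} ≡ 7 (mod 19)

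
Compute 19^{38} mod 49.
18

Using successive squaring:
Binary expansion of 38: 100110
Powers of 19 mod 49 (each is the square of the previous):
  19^1 ≡ 19 (mod 49)
  19^2 ≡ 19² = 361 ≡ 18 (mod 49)
  19^4 ≡ 18² = 324 ≡ 30 (mod 49)
  19^8 ≡ 30² = 900 ≡ 18 (mod 49)
  19^16 ≡ 18² = 324 ≡ 30 (mod 49)
  19^32 ≡ 30² = 900 ≡ 18 (mod 49)
38 = 32 + 4 + 2, so 19^38 = 19^32 × 19^4 × 19^2 ≡ 18 × 30 × 18 (mod 49)
Multiplying step by step:
  18 × 30 = 540 ≡ 1 (mod 49)
  1 × 18 = 18 ≡ 18 (mod 49)
Result: 19^38 ≡ 18 (mod 49)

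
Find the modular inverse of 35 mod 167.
35^(-1) ≡ 105 (mod 167). Verification: 35 × 105 = 3675 ≡ 1 (mod 167)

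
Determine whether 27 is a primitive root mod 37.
p - 1 = 36 has prime divisors 2, 3. Check 27^(36/q) mod 37 for each: 27^(36/2) = 27^18 ≡ 1, 27^(36/3) = 27^12 ≡ 1 (mod 37). Since 27^18 ≡ 1 (mod 37), the order of 27 divides 18 (in fact the order is 6) ≠ 36, so it is not a primitive root.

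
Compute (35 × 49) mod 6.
5

(35 × 49) = 1715
1715 mod 6 = 5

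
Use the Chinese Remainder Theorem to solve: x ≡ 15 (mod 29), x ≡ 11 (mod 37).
566

Using the Chinese Remainder Theorem:
M = product of moduli = 1073
For equation 1: M_1 = 37, 37 ≡ 8 (mod 29), inverse of 37 mod 29 is 11 (check: 8 × 11 = 88 ≡ 1 (mod 29))
For equation 2: M_2 = 29, 29 ≡ 29 (mod 37), inverse of 29 mod 37 is 23 (check: 29 × 23 = 667 ≡ 1 (mod 37))
Combine: x ≡ Σ r_i×M_i×(M_i⁻¹ mod m_i) = 15×37×11 + 11×29×23 = 6105 + 7337 = 13442
13442 mod 1073 = 566
x ≡ 566 (mod 1073)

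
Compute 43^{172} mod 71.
60

Using successive squaring:
Binary expansion of 172: 10101100
Powers of 43 mod 71 (each is the square of the previous):
  43^1 ≡ 43 (mod 71)
  43^2 ≡ 43² = 1849 ≡ 3 (mod 71)
  43^4 ≡ 3² = 9 ≡ 9 (mod 71)
  43^8 ≡ 9² = 81 ≡ 10 (mod 71)
  43^16 ≡ 10² = 100 ≡ 29 (mod 71)
  43^32 ≡ 29² = 841 ≡ 60 (mod 71)
  43^64 ≡ 60² = 3600 ≡ 50 (mod 71)
  43^128 ≡ 50² = 2500 ≡ 15 (mod 71)
172 = 128 + 32 + 8 + 4, so 43^172 = 43^128 × 43^32 × 43^8 × 43^4 ≡ 15 × 60 × 10 × 9 (mod 71)
Multiplying step by step:
  15 × 60 = 900 ≡ 48 (mod 71)
  48 × 10 = 480 ≡ 54 (mod 71)
  54 × 9 = 486 ≡ 60 (mod 71)
Result: 43^172 ≡ 60 (mod 71)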